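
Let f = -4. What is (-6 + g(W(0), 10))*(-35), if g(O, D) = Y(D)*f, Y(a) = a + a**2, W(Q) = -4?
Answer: 15610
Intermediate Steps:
g(O, D) = -4*D*(1 + D) (g(O, D) = (D*(1 + D))*(-4) = -4*D*(1 + D))
(-6 + g(W(0), 10))*(-35) = (-6 - 4*10*(1 + 10))*(-35) = (-6 - 4*10*11)*(-35) = (-6 - 440)*(-35) = -446*(-35) = 15610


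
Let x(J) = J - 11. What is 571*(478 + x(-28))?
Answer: 250669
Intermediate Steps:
x(J) = -11 + J
571*(478 + x(-28)) = 571*(478 + (-11 - 28)) = 571*(478 - 39) = 571*439 = 250669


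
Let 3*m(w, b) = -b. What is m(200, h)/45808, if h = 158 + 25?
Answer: -61/45808 ≈ -0.0013316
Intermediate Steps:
h = 183
m(w, b) = -b/3 (m(w, b) = (-b)/3 = -b/3)
m(200, h)/45808 = -⅓*183/45808 = -61*1/45808 = -61/45808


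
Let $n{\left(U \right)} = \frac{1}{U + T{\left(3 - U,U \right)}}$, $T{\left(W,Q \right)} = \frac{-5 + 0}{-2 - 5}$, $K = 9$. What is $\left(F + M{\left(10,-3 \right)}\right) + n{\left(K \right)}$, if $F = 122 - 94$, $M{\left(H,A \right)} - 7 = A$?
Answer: $\frac{2183}{68} \approx 32.103$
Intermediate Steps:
$M{\left(H,A \right)} = 7 + A$
$F = 28$
$T{\left(W,Q \right)} = \frac{5}{7}$ ($T{\left(W,Q \right)} = - \frac{5}{-7} = \left(-5\right) \left(- \frac{1}{7}\right) = \frac{5}{7}$)
$n{\left(U \right)} = \frac{1}{\frac{5}{7} + U}$ ($n{\left(U \right)} = \frac{1}{U + \frac{5}{7}} = \frac{1}{\frac{5}{7} + U}$)
$\left(F + M{\left(10,-3 \right)}\right) + n{\left(K \right)} = \left(28 + \left(7 - 3\right)\right) + \frac{7}{5 + 7 \cdot 9} = \left(28 + 4\right) + \frac{7}{5 + 63} = 32 + \frac{7}{68} = \frac{2183}{68}$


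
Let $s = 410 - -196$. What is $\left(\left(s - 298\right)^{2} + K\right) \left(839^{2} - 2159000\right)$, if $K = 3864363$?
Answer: $-5760988063933$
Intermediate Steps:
$s = 606$ ($s = 410 + 196 = 606$)
$\left(\left(s - 298\right)^{2} + K\right) \left(839^{2} - 2159000\right) = \left(\left(606 - 298\right)^{2} + 3864363\right) \left(839^{2} - 2159000\right) = \left(308^{2} + 3864363\right) \left(703921 - 2159000\right) = \left(94864 + 3864363\right) \left(-1455079\right) = 3959227 \left(-1455079\right) = -5760988063933$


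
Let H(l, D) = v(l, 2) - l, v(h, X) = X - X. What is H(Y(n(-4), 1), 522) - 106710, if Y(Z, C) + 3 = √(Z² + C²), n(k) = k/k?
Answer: -106707 - √2 ≈ -1.0671e+5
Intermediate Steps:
n(k) = 1
v(h, X) = 0
Y(Z, C) = -3 + √(C² + Z²) (Y(Z, C) = -3 + √(Z² + C²) = -3 + √(C² + Z²))
H(l, D) = -l (H(l, D) = 0 - l = -l)
H(Y(n(-4), 1), 522) - 106710 = -(-3 + √(1² + 1²)) - 106710 = -(-3 + √(1 + 1)) - 106710 = -(-3 + √2) - 106710 = (3 - √2) - 106710 = -106707 - √2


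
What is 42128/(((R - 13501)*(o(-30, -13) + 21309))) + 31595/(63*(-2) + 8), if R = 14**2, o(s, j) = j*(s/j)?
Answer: -8945089587629/33407817210 ≈ -267.75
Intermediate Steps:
o(s, j) = s
R = 196
42128/(((R - 13501)*(o(-30, -13) + 21309))) + 31595/(63*(-2) + 8) = 42128/(((196 - 13501)*(-30 + 21309))) + 31595/(63*(-2) + 8) = 42128/((-13305*21279)) + 31595/(-126 + 8) = 42128/(-283117095) + 31595/(-118) = 42128*(-1/283117095) + 31595*(-1/118) = -42128/283117095 - 31595/118 = -8945089587629/33407817210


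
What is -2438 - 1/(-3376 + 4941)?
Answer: -3815471/1565 ≈ -2438.0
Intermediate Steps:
-2438 - 1/(-3376 + 4941) = -2438 - 1/1565 = -3815471/1565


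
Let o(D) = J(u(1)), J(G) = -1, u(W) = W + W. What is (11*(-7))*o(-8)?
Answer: 77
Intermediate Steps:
u(W) = 2*W
o(D) = -1
(11*(-7))*o(-8) = (11*(-7))*(-1) = -77*(-1) = 77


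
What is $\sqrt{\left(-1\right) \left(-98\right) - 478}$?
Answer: $2 i \sqrt{95} \approx 19.494 i$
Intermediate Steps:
$\sqrt{\left(-1\right) \left(-98\right) - 478} = \sqrt{98 - 478} = \sqrt{-380} = 2 i \sqrt{95}$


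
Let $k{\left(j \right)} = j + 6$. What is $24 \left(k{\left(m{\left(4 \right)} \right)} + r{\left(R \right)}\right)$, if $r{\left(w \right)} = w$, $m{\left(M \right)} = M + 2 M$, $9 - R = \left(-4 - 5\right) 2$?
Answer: $1080$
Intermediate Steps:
$R = 27$ ($R = 9 - \left(-4 - 5\right) 2 = 9 - \left(-9\right) 2 = 9 - -18 = 9 + 18 = 27$)
$m{\left(M \right)} = 3 M$
$k{\left(j \right)} = 6 + j$
$24 \left(k{\left(m{\left(4 \right)} \right)} + r{\left(R \right)}\right) = 24 \left(\left(6 + 3 \cdot 4\right) + 27\right) = 24 \left(\left(6 + 12\right) + 27\right) = 24 \left(18 + 27\right) = 24 \cdot 45 = 1080$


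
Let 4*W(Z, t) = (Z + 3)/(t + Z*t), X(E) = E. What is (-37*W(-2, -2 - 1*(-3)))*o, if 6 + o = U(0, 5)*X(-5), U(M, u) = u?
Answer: -1147/4 ≈ -286.75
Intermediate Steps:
o = -31 (o = -6 + 5*(-5) = -6 - 25 = -31)
W(Z, t) = (3 + Z)/(4*(t + Z*t)) (W(Z, t) = ((Z + 3)/(t + Z*t))/4 = ((3 + Z)/(t + Z*t))/4 = (3 + Z)/(4*(t + Z*t)))
(-37*W(-2, -2 - 1*(-3)))*o = -37*(3 - 2)/(4*(-2 - 1*(-3))*(1 - 2))*(-31) = -37/(4*(-2 + 3)*(-1))*(-31) = -37*(-1)/(4*1)*(-31) = -37*(-1)/4*(-31) = -37*(-¼)*(-31) = (37/4)*(-31) = -1147/4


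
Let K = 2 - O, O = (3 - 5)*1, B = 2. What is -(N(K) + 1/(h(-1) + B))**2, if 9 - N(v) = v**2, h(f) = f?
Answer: -36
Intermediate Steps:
O = -2 (O = -2*1 = -2)
K = 4 (K = 2 - 1*(-2) = 2 + 2 = 4)
N(v) = 9 - v**2
-(N(K) + 1/(h(-1) + B))**2 = -((9 - 1*4**2) + 1/(-1 + 2))**2 = -((9 - 1*16) + 1/1)**2 = -((9 - 16) + 1)**2 = -(-7 + 1)**2 = -1*(-6)**2 = -1*36 = -36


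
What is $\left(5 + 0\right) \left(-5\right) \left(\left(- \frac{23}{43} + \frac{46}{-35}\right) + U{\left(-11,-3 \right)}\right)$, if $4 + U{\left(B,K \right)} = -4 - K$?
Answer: $\frac{51540}{301} \approx 171.23$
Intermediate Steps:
$U{\left(B,K \right)} = -8 - K$ ($U{\left(B,K \right)} = -4 - \left(4 + K\right) = -8 - K$)
$\left(5 + 0\right) \left(-5\right) \left(\left(- \frac{23}{43} + \frac{46}{-35}\right) + U{\left(-11,-3 \right)}\right) = \left(5 + 0\right) \left(-5\right) \left(\left(- \frac{23}{43} + \frac{46}{-35}\right) - 5\right) = 5 \left(-5\right) \left(\left(\left(-23\right) \frac{1}{43} + 46 \left(- \frac{1}{35}\right)\right) + \left(-8 + 3\right)\right) = - 25 \left(\left(- \frac{23}{43} - \frac{46}{35}\right) - 5\right) = - 25 \left(- \frac{2783}{1505} - 5\right) = \left(-25\right) \left(- \frac{10308}{1505}\right) = \frac{51540}{301}$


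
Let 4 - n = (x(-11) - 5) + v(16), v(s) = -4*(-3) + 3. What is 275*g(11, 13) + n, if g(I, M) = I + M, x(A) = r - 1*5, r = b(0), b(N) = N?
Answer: 6599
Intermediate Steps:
r = 0
v(s) = 15 (v(s) = 12 + 3 = 15)
x(A) = -5 (x(A) = 0 - 1*5 = 0 - 5 = -5)
n = -1 (n = 4 - ((-5 - 5) + 15) = 4 - (-10 + 15) = 4 - 1*5 = 4 - 5 = -1)
275*g(11, 13) + n = 275*(11 + 13) - 1 = 275*24 - 1 = 6600 - 1 = 6599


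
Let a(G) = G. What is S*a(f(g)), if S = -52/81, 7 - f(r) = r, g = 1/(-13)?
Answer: -368/81 ≈ -4.5432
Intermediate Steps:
g = -1/13 ≈ -0.076923
f(r) = 7 - r
S = -52/81 (S = -52*1/81 = -52/81 ≈ -0.64198)
S*a(f(g)) = -52*(7 - 1*(-1/13))/81 = -52*(7 + 1/13)/81 = -52/81*92/13 = -368/81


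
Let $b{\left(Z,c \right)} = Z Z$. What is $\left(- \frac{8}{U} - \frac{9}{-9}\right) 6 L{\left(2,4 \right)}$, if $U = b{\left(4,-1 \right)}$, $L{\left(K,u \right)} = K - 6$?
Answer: $-12$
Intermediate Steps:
$L{\left(K,u \right)} = -6 + K$
$b{\left(Z,c \right)} = Z^{2}$
$U = 16$ ($U = 4^{2} = 16$)
$\left(- \frac{8}{U} - \frac{9}{-9}\right) 6 L{\left(2,4 \right)} = \left(- \frac{8}{16} - \frac{9}{-9}\right) 6 \left(-6 + 2\right) = \left(\left(-8\right) \frac{1}{16} - -1\right) 6 \left(-4\right) = \left(- \frac{1}{2} + 1\right) 6 \left(-4\right) = \frac{1}{2} \cdot 6 \left(-4\right) = 3 \left(-4\right) = -12$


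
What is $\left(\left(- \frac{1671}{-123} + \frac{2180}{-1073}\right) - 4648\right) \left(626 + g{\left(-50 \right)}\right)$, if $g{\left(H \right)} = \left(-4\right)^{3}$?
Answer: $- \frac{114631804846}{43993} \approx -2.6057 \cdot 10^{6}$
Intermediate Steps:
$g{\left(H \right)} = -64$
$\left(\left(- \frac{1671}{-123} + \frac{2180}{-1073}\right) - 4648\right) \left(626 + g{\left(-50 \right)}\right) = \left(\left(- \frac{1671}{-123} + \frac{2180}{-1073}\right) - 4648\right) \left(626 - 64\right) = \left(\left(\left(-1671\right) \left(- \frac{1}{123}\right) + 2180 \left(- \frac{1}{1073}\right)\right) - 4648\right) 562 = \left(\left(\frac{557}{41} - \frac{2180}{1073}\right) - 4648\right) 562 = \left(\frac{508281}{43993} - 4648\right) 562 = \left(- \frac{203971183}{43993}\right) 562 = - \frac{114631804846}{43993}$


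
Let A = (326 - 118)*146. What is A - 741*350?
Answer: -228982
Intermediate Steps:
A = 30368 (A = 208*146 = 30368)
A - 741*350 = 30368 - 741*350 = 30368 - 259350 = -228982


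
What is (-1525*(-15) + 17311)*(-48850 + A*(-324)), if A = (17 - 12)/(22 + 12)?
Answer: -33405014360/17 ≈ -1.9650e+9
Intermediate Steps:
A = 5/34 ≈ 0.14706
(-1525*(-15) + 17311)*(-48850 + A*(-324)) = (-1525*(-15) + 17311)*(-48850 + (5/34)*(-324)) = (22875 + 17311)*(-48850 - 810/17) = 40186*(-831260/17) = -33405014360/17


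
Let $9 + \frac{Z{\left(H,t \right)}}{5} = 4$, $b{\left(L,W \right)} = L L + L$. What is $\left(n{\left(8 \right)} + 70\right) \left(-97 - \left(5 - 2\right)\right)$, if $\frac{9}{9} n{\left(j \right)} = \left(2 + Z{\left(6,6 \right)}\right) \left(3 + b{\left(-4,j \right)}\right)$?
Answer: $27500$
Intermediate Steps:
$b{\left(L,W \right)} = L + L^{2}$ ($b{\left(L,W \right)} = L^{2} + L = L + L^{2}$)
$Z{\left(H,t \right)} = -25$ ($Z{\left(H,t \right)} = -45 + 5 \cdot 4 = -45 + 20 = -25$)
$n{\left(j \right)} = -345$ ($n{\left(j \right)} = \left(2 - 25\right) \left(3 - 4 \left(1 - 4\right)\right) = - 23 \left(3 - -12\right) = - 23 \left(3 + 12\right) = \left(-23\right) 15 = -345$)
$\left(n{\left(8 \right)} + 70\right) \left(-97 - \left(5 - 2\right)\right) = \left(-345 + 70\right) \left(-97 - \left(5 - 2\right)\right) = - 275 \left(-97 - 3\right) = \left(-275\right) \left(-100\right) = 27500$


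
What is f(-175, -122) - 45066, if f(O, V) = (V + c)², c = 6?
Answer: -31610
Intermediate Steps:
f(O, V) = (6 + V)² (f(O, V) = (V + 6)² = (6 + V)²)
f(-175, -122) - 45066 = (6 - 122)² - 45066 = (-116)² - 45066 = 13456 - 45066 = -31610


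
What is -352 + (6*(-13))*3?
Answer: -586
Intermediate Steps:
-352 + (6*(-13))*3 = -352 - 78*3 = -352 - 234 = -586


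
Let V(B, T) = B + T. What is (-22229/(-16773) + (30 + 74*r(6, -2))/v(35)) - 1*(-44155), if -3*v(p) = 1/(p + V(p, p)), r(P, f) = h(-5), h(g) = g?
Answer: 2537022344/16773 ≈ 1.5126e+5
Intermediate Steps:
r(P, f) = -5
v(p) = -1/(9*p) (v(p) = -1/(3*(p + (p + p))) = -1/(3*(p + 2*p)) = -1/(3*p)/3 = -1/(9*p))
(-22229/(-16773) + (30 + 74*r(6, -2))/v(35)) - 1*(-44155) = (-22229/(-16773) + (30 + 74*(-5))/((-1/9/35))) - 1*(-44155) = (-22229*(-1/16773) + (30 - 370)/((-1/9*1/35))) + 44155 = (22229/16773 - 340/(-1/315)) + 44155 = (22229/16773 - 340*(-315)) + 44155 = (22229/16773 + 107100) + 44155 = 1796410529/16773 + 44155 = 2537022344/16773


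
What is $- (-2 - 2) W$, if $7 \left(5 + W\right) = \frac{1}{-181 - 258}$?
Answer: $- \frac{61464}{3073} \approx -20.001$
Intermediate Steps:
$W = - \frac{15366}{3073}$ ($W = -5 + \frac{1}{7 \left(-181 - 258\right)} = -5 + \frac{1}{7 \left(-439\right)} = -5 + \frac{1}{7} \left(- \frac{1}{439}\right) = -5 - \frac{1}{3073} = - \frac{15366}{3073} \approx -5.0003$)
$- (-2 - 2) W = - (-2 - 2) \left(- \frac{15366}{3073}\right) = \left(-1\right) \left(-4\right) \left(- \frac{15366}{3073}\right) = 4 \left(- \frac{15366}{3073}\right) = - \frac{61464}{3073}$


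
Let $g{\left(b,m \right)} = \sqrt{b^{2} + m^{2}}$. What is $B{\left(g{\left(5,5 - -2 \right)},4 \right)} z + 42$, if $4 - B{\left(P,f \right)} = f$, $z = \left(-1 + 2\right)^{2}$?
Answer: $42$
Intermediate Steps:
$z = 1$ ($z = 1^{2} = 1$)
$B{\left(P,f \right)} = 4 - f$
$B{\left(g{\left(5,5 - -2 \right)},4 \right)} z + 42 = \left(4 - 4\right) 1 + 42 = 0 \cdot 1 + 42 = 0 + 42 = 42$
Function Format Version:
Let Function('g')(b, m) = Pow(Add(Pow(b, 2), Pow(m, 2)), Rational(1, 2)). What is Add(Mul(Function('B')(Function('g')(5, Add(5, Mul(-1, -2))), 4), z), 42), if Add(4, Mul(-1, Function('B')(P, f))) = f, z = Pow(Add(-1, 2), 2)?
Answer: 42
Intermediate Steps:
z = 1 (z = Pow(1, 2) = 1)
Function('B')(P, f) = Add(4, Mul(-1, f))
Add(Mul(Function('B')(Function('g')(5, Add(5, Mul(-1, -2))), 4), z), 42) = Add(Mul(Add(4, Mul(-1, 4)), 1), 42) = Add(Mul(Add(4, -4), 1), 42) = Add(Mul(0, 1), 42) = Add(0, 42) = 42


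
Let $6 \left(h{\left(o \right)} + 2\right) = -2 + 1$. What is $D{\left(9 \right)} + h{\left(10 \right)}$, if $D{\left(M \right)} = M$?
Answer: $\frac{41}{6} \approx 6.8333$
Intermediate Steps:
$h{\left(o \right)} = - \frac{13}{6}$ ($h{\left(o \right)} = -2 + \frac{-2 + 1}{6} = -2 + \frac{1}{6} \left(-1\right) = -2 - \frac{1}{6} = - \frac{13}{6}$)
$D{\left(9 \right)} + h{\left(10 \right)} = 9 - \frac{13}{6} = \frac{41}{6}$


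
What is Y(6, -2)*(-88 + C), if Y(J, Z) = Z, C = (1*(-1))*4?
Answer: 184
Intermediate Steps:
C = -4 (C = -1*4 = -4)
Y(6, -2)*(-88 + C) = -2*(-88 - 4) = -2*(-92) = 184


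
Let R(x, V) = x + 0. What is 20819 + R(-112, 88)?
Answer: 20707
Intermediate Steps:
R(x, V) = x
20819 + R(-112, 88) = 20819 - 112 = 20707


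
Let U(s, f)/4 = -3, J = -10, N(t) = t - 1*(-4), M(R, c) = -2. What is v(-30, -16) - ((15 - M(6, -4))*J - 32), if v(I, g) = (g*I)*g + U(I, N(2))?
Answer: -7490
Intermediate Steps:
N(t) = 4 + t (N(t) = t + 4 = 4 + t)
U(s, f) = -12 (U(s, f) = 4*(-3) = -12)
v(I, g) = -12 + I*g² (v(I, g) = (g*I)*g - 12 = (I*g)*g - 12 = I*g² - 12 = -12 + I*g²)
v(-30, -16) - ((15 - M(6, -4))*J - 32) = (-12 - 30*(-16)²) - ((15 - 1*(-2))*(-10) - 32) = (-12 - 30*256) - ((15 + 2)*(-10) - 32) = (-12 - 7680) - (17*(-10) - 32) = -7692 - (-170 - 32) = -7692 - 1*(-202) = -7692 + 202 = -7490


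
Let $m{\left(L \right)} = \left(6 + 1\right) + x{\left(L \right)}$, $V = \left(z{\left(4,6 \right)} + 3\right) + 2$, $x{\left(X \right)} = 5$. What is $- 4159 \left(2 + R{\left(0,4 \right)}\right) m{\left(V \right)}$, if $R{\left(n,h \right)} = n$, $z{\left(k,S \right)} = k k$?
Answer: $-99816$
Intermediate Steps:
$z{\left(k,S \right)} = k^{2}$
$V = 21$ ($V = \left(4^{2} + 3\right) + 2 = \left(16 + 3\right) + 2 = 19 + 2 = 21$)
$m{\left(L \right)} = 12$ ($m{\left(L \right)} = \left(6 + 1\right) + 5 = 7 + 5 = 12$)
$- 4159 \left(2 + R{\left(0,4 \right)}\right) m{\left(V \right)} = - 4159 \left(2 + 0\right) 12 = - 4159 \cdot 2 \cdot 12 = \left(-4159\right) 24 = -99816$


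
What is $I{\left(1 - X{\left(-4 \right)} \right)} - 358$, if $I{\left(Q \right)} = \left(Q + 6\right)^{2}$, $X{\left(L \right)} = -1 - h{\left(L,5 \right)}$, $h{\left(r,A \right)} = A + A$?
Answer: $-34$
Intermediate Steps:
$h{\left(r,A \right)} = 2 A$
$X{\left(L \right)} = -11$ ($X{\left(L \right)} = -1 - 2 \cdot 5 = -1 - 10 = -11$)
$I{\left(Q \right)} = \left(6 + Q\right)^{2}$
$I{\left(1 - X{\left(-4 \right)} \right)} - 358 = \left(6 + \left(1 - -11\right)\right)^{2} - 358 = \left(6 + \left(1 + 11\right)\right)^{2} - 358 = \left(6 + 12\right)^{2} - 358 = 18^{2} - 358 = 324 - 358 = -34$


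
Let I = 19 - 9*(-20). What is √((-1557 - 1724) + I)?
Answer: I*√3082 ≈ 55.516*I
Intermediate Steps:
I = 199 (I = 19 + 180 = 199)
√((-1557 - 1724) + I) = √((-1557 - 1724) + 199) = √(-3281 + 199) = √(-3082) = I*√3082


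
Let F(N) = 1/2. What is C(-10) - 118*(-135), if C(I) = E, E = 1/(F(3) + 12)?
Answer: 398252/25 ≈ 15930.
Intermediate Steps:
F(N) = ½
E = 2/25 (E = 1/(½ + 12) = 1/(25/2) = 2/25 ≈ 0.080000)
C(I) = 2/25
C(-10) - 118*(-135) = 2/25 - 118*(-135) = 2/25 + 15930 = 398252/25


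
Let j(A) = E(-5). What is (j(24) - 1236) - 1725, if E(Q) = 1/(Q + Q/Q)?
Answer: -11845/4 ≈ -2961.3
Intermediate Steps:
E(Q) = 1/(1 + Q) (E(Q) = 1/(Q + 1) = 1/(1 + Q))
j(A) = -¼ (j(A) = 1/(1 - 5) = 1/(-4) = -¼)
(j(24) - 1236) - 1725 = (-¼ - 1236) - 1725 = -4945/4 - 1725 = -11845/4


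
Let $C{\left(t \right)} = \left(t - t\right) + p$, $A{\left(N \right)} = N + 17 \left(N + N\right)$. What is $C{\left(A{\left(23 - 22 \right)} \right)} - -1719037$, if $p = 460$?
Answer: $1719497$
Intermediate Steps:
$A{\left(N \right)} = 35 N$ ($A{\left(N \right)} = N + 17 \cdot 2 N = N + 34 N = 35 N$)
$C{\left(t \right)} = 460$ ($C{\left(t \right)} = \left(t - t\right) + 460 = 0 + 460 = 460$)
$C{\left(A{\left(23 - 22 \right)} \right)} - -1719037 = 460 - -1719037 = 460 + 1719037 = 1719497$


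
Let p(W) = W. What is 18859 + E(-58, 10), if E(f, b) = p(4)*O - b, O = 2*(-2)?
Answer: 18833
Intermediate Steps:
O = -4
E(f, b) = -16 - b (E(f, b) = 4*(-4) - b = -16 - b)
18859 + E(-58, 10) = 18859 + (-16 - 1*10) = 18859 + (-16 - 10) = 18859 - 26 = 18833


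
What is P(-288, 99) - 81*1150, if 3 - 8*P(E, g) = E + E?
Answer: -744621/8 ≈ -93078.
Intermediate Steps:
P(E, g) = 3/8 - E/4 (P(E, g) = 3/8 - (E + E)/8 = 3/8 - E/4)
P(-288, 99) - 81*1150 = (3/8 - ¼*(-288)) - 81*1150 = (3/8 + 72) - 93150 = 579/8 - 93150 = -744621/8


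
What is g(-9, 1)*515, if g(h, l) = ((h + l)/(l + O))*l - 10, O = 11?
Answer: -16480/3 ≈ -5493.3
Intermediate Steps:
g(h, l) = -10 + l*(h + l)/(11 + l) (g(h, l) = ((h + l)/(l + 11))*l - 10 = ((h + l)/(11 + l))*l - 10 = l*(h + l)/(11 + l) - 10 = -10 + l*(h + l)/(11 + l))
g(-9, 1)*515 = ((-110 + 1**2 - 10*1 - 9*1)/(11 + 1))*515 = ((-110 + 1 - 10 - 9)/12)*515 = ((1/12)*(-128))*515 = -32/3*515 = -16480/3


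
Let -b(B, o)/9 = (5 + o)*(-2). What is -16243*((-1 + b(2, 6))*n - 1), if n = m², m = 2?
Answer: -12783241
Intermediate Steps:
n = 4 (n = 2² = 4)
b(B, o) = 90 + 18*o (b(B, o) = -9*(5 + o)*(-2) = -9*(-10 - 2*o) = 90 + 18*o)
-16243*((-1 + b(2, 6))*n - 1) = -16243*((-1 + (90 + 18*6))*4 - 1) = -16243*((-1 + (90 + 108))*4 - 1) = -16243*((-1 + 198)*4 - 1) = -16243*(197*4 - 1) = -16243*(788 - 1) = -16243*787 = -12783241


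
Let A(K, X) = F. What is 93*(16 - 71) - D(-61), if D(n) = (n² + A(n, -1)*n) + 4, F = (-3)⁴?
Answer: -3899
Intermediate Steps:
F = 81
A(K, X) = 81
D(n) = 4 + n² + 81*n (D(n) = (n² + 81*n) + 4 = 4 + n² + 81*n)
93*(16 - 71) - D(-61) = 93*(16 - 71) - (4 + (-61)² + 81*(-61)) = 93*(-55) - (4 + 3721 - 4941) = -5115 - 1*(-1216) = -5115 + 1216 = -3899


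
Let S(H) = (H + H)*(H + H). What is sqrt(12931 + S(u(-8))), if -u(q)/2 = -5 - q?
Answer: 5*sqrt(523) ≈ 114.35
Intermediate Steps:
u(q) = 10 + 2*q (u(q) = -2*(-5 - q) = 10 + 2*q)
S(H) = 4*H**2 (S(H) = (2*H)*(2*H) = 4*H**2)
sqrt(12931 + S(u(-8))) = sqrt(12931 + 4*(10 + 2*(-8))**2) = sqrt(12931 + 4*(10 - 16)**2) = sqrt(12931 + 4*(-6)**2) = sqrt(12931 + 4*36) = sqrt(12931 + 144) = sqrt(13075) = 5*sqrt(523)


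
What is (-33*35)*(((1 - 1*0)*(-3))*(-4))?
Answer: -13860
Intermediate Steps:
(-33*35)*(((1 - 1*0)*(-3))*(-4)) = -1155*(1 + 0)*(-3)*(-4) = -1155*1*(-3)*(-4) = -(-3465)*(-4) = -1155*12 = -13860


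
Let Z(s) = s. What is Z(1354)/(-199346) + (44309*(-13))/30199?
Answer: -4417983628/231540379 ≈ -19.081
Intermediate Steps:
Z(1354)/(-199346) + (44309*(-13))/30199 = 1354/(-199346) + (44309*(-13))/30199 = 1354*(-1/199346) - 576017*1/30199 = -677/99673 - 44309/2323 = -4417983628/231540379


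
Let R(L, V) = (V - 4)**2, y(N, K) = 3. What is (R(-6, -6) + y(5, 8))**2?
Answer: 10609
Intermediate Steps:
R(L, V) = (-4 + V)**2
(R(-6, -6) + y(5, 8))**2 = ((-4 - 6)**2 + 3)**2 = ((-10)**2 + 3)**2 = (100 + 3)**2 = 103**2 = 10609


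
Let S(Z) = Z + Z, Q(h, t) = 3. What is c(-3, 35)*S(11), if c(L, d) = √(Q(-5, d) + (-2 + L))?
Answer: 22*I*√2 ≈ 31.113*I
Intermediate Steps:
c(L, d) = √(1 + L) (c(L, d) = √(3 + (-2 + L)) = √(1 + L))
S(Z) = 2*Z
c(-3, 35)*S(11) = √(1 - 3)*(2*11) = √(-2)*22 = (I*√2)*22 = 22*I*√2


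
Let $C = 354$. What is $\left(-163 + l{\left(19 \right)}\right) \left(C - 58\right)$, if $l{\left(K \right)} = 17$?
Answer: $-43216$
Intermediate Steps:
$\left(-163 + l{\left(19 \right)}\right) \left(C - 58\right) = \left(-163 + 17\right) \left(354 - 58\right) = \left(-146\right) 296 = -43216$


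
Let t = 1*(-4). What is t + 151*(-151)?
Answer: -22805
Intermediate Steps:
t = -4
t + 151*(-151) = -4 + 151*(-151) = -4 - 22801 = -22805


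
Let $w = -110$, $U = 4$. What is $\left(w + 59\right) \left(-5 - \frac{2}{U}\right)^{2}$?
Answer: $- \frac{6171}{4} \approx -1542.8$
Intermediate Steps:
$\left(w + 59\right) \left(-5 - \frac{2}{U}\right)^{2} = \left(-110 + 59\right) \left(-5 - \frac{2}{4}\right)^{2} = - 51 \left(-5 - \frac{1}{2}\right)^{2} = - 51 \left(- \frac{11}{2}\right)^{2} = \left(-51\right) \frac{121}{4} = - \frac{6171}{4}$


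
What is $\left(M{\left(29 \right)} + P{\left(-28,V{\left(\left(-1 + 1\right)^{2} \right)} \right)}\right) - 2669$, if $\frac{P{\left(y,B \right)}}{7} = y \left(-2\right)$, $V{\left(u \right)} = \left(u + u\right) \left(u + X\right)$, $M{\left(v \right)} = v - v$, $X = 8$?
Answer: $-2277$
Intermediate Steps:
$M{\left(v \right)} = 0$
$V{\left(u \right)} = 2 u \left(8 + u\right)$ ($V{\left(u \right)} = \left(u + u\right) \left(u + 8\right) = 2 u \left(8 + u\right)$)
$P{\left(y,B \right)} = - 14 y$ ($P{\left(y,B \right)} = 7 y \left(-2\right) = 7 \left(- 2 y\right) = - 14 y$)
$\left(M{\left(29 \right)} + P{\left(-28,V{\left(\left(-1 + 1\right)^{2} \right)} \right)}\right) - 2669 = \left(0 - -392\right) - 2669 = \left(0 + 392\right) - 2669 = 392 - 2669 = -2277$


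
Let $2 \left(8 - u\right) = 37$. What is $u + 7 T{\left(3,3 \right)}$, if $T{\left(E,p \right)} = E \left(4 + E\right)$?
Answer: $\frac{273}{2} \approx 136.5$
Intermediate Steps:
$u = - \frac{21}{2}$ ($u = 8 - \frac{37}{2} = - \frac{21}{2} \approx -10.5$)
$u + 7 T{\left(3,3 \right)} = - \frac{21}{2} + 7 \cdot 3 \left(4 + 3\right) = - \frac{21}{2} + 7 \cdot 3 \cdot 7 = - \frac{21}{2} + 7 \cdot 21 = - \frac{21}{2} + 147 = \frac{273}{2}$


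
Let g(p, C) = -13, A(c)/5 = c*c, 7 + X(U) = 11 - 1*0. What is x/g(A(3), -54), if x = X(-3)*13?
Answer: -4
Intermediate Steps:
X(U) = 4 (X(U) = -7 + (11 - 1*0) = -7 + (11 + 0) = -7 + 11 = 4)
A(c) = 5*c² (A(c) = 5*(c*c) = 5*c²)
x = 52 (x = 4*13 = 52)
x/g(A(3), -54) = 52/(-13) = 52*(-1/13) = -4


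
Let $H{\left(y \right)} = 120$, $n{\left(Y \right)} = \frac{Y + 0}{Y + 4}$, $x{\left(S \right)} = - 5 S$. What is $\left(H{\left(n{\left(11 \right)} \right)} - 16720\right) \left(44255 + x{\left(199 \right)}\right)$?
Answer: $-718116000$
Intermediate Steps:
$n{\left(Y \right)} = \frac{Y}{4 + Y}$
$\left(H{\left(n{\left(11 \right)} \right)} - 16720\right) \left(44255 + x{\left(199 \right)}\right) = \left(120 - 16720\right) \left(44255 - 995\right) = \left(-16600\right) 43260 = -718116000$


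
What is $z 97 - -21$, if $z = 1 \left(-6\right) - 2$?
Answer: $-755$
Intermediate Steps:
$z = -8$ ($z = -6 - 2 = -8$)
$z 97 - -21 = \left(-8\right) 97 - -21 = -776 + 21 = -755$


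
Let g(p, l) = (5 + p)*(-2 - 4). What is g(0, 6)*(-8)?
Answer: 240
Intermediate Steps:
g(p, l) = -30 - 6*p (g(p, l) = (5 + p)*(-6) = -30 - 6*p)
g(0, 6)*(-8) = (-30 - 6*0)*(-8) = (-30 + 0)*(-8) = -30*(-8) = 240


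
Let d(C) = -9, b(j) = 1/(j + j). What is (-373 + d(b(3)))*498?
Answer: -190236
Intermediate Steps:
b(j) = 1/(2*j)
(-373 + d(b(3)))*498 = (-373 - 9)*498 = -382*498 = -190236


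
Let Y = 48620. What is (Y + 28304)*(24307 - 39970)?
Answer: -1204860612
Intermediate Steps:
(Y + 28304)*(24307 - 39970) = (48620 + 28304)*(24307 - 39970) = 76924*(-15663) = -1204860612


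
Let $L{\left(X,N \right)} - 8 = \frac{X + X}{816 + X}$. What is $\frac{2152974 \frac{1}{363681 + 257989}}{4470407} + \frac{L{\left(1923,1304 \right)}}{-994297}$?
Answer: $- \frac{131970189068961}{15197977356067043615} \approx -8.6834 \cdot 10^{-6}$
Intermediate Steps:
$L{\left(X,N \right)} = 8 + \frac{2 X}{816 + X}$ ($L{\left(X,N \right)} = 8 + \frac{X + X}{816 + X} = 8 + \frac{2 X}{816 + X}$)
$\frac{2152974 \frac{1}{363681 + 257989}}{4470407} + \frac{L{\left(1923,1304 \right)}}{-994297} = \frac{2152974 \frac{1}{363681 + 257989}}{4470407} + \frac{2 \frac{1}{816 + 1923} \left(3264 + 5 \cdot 1923\right)}{-994297} = \frac{2152974}{621670} \cdot \frac{1}{4470407} + \frac{2 \left(3264 + 9615\right)}{2739} \left(- \frac{1}{994297}\right) = 2152974 \cdot \frac{1}{621670} \cdot \frac{1}{4470407} + 2 \cdot \frac{1}{2739} \cdot 12879 \left(- \frac{1}{994297}\right) = \frac{1076487}{310835} \cdot \frac{1}{4470407} + \frac{8586}{913} \left(- \frac{1}{994297}\right) = \frac{1076487}{1389558959845} - \frac{8586}{907793161} = - \frac{131970189068961}{15197977356067043615}$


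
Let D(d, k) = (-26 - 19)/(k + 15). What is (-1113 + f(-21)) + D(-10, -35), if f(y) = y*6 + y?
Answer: -5031/4 ≈ -1257.8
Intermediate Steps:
f(y) = 7*y (f(y) = 6*y + y = 7*y)
D(d, k) = -45/(15 + k)
(-1113 + f(-21)) + D(-10, -35) = (-1113 + 7*(-21)) - 45/(15 - 35) = (-1113 - 147) - 45/(-20) = -1260 - 45*(-1/20) = -1260 + 9/4 = -5031/4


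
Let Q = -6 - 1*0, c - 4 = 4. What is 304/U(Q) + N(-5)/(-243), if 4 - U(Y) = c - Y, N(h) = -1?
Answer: -36931/1215 ≈ -30.396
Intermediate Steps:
c = 8 (c = 4 + 4 = 8)
Q = -6 (Q = -6 + 0 = -6)
U(Y) = -4 + Y (U(Y) = 4 - (8 - Y) = 4 + (-8 + Y) = -4 + Y)
304/U(Q) + N(-5)/(-243) = 304/(-4 - 6) - 1/(-243) = 304/(-10) - 1*(-1/243) = 304*(-⅒) + 1/243 = -152/5 + 1/243 = -36931/1215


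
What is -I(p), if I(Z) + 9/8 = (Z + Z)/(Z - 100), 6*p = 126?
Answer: 1047/632 ≈ 1.6566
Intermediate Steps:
p = 21 (p = (⅙)*126 = 21)
I(Z) = -9/8 + 2*Z/(-100 + Z) (I(Z) = -9/8 + (Z + Z)/(Z - 100) = -9/8 + (2*Z)/(-100 + Z) = -9/8 + 2*Z/(-100 + Z))
-I(p) = -(900 + 7*21)/(8*(-100 + 21)) = -(900 + 147)/(8*(-79)) = -(-1)*1047/(8*79) = -1*(-1047/632) = 1047/632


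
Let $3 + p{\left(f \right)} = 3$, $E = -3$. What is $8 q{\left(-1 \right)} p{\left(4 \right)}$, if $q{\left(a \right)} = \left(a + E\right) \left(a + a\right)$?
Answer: $0$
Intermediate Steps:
$q{\left(a \right)} = 2 a \left(-3 + a\right)$ ($q{\left(a \right)} = \left(a - 3\right) \left(a + a\right) = \left(-3 + a\right) 2 a = 2 a \left(-3 + a\right)$)
$p{\left(f \right)} = 0$ ($p{\left(f \right)} = -3 + 3 = 0$)
$8 q{\left(-1 \right)} p{\left(4 \right)} = 8 \cdot 2 \left(-1\right) \left(-3 - 1\right) 0 = 8 \cdot 2 \left(-1\right) \left(-4\right) 0 = 8 \cdot 8 \cdot 0 = 64 \cdot 0 = 0$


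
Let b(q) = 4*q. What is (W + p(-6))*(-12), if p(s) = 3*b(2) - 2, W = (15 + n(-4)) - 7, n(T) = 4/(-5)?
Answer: -1752/5 ≈ -350.40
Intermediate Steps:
n(T) = -⅘ (n(T) = 4*(-⅕) = -⅘)
W = 36/5 (W = (15 - ⅘) - 7 = 71/5 - 7 = 36/5 ≈ 7.2000)
p(s) = 22 (p(s) = 3*(4*2) - 2 = 3*8 - 2 = 24 - 2 = 22)
(W + p(-6))*(-12) = (36/5 + 22)*(-12) = (146/5)*(-12) = -1752/5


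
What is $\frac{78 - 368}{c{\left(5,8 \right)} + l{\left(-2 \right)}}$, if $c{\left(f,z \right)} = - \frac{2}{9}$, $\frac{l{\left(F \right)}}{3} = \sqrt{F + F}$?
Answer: $\frac{261}{146} + \frac{7047 i}{146} \approx 1.7877 + 48.267 i$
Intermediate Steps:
$l{\left(F \right)} = 3 \sqrt{2} \sqrt{F}$ ($l{\left(F \right)} = 3 \sqrt{F + F} = 3 \sqrt{2 F} = 3 \sqrt{2} \sqrt{F}$)
$c{\left(f,z \right)} = - \frac{2}{9}$ ($c{\left(f,z \right)} = \left(-2\right) \frac{1}{9} = - \frac{2}{9}$)
$\frac{78 - 368}{c{\left(5,8 \right)} + l{\left(-2 \right)}} = \frac{78 - 368}{- \frac{2}{9} + 3 \sqrt{2} \sqrt{-2}} = - \frac{290}{- \frac{2}{9} + 3 \sqrt{2} i \sqrt{2}} = - \frac{290}{- \frac{2}{9} + 6 i} = - 290 \frac{81 \left(- \frac{2}{9} - 6 i\right)}{2920} = - \frac{2349 \left(- \frac{2}{9} - 6 i\right)}{292}$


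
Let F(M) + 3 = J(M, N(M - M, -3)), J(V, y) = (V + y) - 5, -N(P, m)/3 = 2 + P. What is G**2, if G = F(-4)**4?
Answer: 11019960576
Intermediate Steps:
N(P, m) = -6 - 3*P (N(P, m) = -3*(2 + P) = -6 - 3*P)
J(V, y) = -5 + V + y
F(M) = -14 + M (F(M) = -3 + (-5 + M + (-6 - 3*(M - M))) = -3 + (-5 + M + (-6 - 3*0)) = -3 + (-5 + M + (-6 + 0)) = -3 + (-5 + M - 6) = -3 + (-11 + M) = -14 + M)
G = 104976 (G = (-14 - 4)**4 = (-18)**4 = 104976)
G**2 = 104976**2 = 11019960576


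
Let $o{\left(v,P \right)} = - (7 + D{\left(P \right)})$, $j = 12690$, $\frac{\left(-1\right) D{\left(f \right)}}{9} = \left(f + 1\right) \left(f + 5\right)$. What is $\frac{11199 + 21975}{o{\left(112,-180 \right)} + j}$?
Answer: $\frac{16587}{147304} \approx 0.1126$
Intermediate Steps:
$D{\left(f \right)} = - 9 \left(1 + f\right) \left(5 + f\right)$ ($D{\left(f \right)} = - 9 \left(f + 1\right) \left(f + 5\right) = - 9 \left(1 + f\right) \left(5 + f\right)$)
$o{\left(v,P \right)} = 38 + 9 P^{2} + 54 P$ ($o{\left(v,P \right)} = - (7 - \left(45 + 9 P^{2} + 54 P\right)) = - (-38 - 54 P - 9 P^{2}) = 38 + 9 P^{2} + 54 P$)
$\frac{11199 + 21975}{o{\left(112,-180 \right)} + j} = \frac{11199 + 21975}{\left(38 + 9 \left(-180\right)^{2} + 54 \left(-180\right)\right) + 12690} = \frac{33174}{\left(38 + 9 \cdot 32400 - 9720\right) + 12690} = \frac{33174}{\left(38 + 291600 - 9720\right) + 12690} = \frac{33174}{281918 + 12690} = \frac{33174}{294608} = 33174 \cdot \frac{1}{294608} = \frac{16587}{147304}$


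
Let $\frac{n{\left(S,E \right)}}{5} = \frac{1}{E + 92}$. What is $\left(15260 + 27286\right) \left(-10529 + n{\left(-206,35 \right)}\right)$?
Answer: $- \frac{56891575188}{127} \approx -4.4797 \cdot 10^{8}$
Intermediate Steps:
$n{\left(S,E \right)} = \frac{5}{92 + E}$ ($n{\left(S,E \right)} = \frac{5}{E + 92} = \frac{5}{92 + E}$)
$\left(15260 + 27286\right) \left(-10529 + n{\left(-206,35 \right)}\right) = \left(15260 + 27286\right) \left(-10529 + \frac{5}{92 + 35}\right) = 42546 \left(-10529 + \frac{5}{127}\right) = 42546 \left(- \frac{1337178}{127}\right) = - \frac{56891575188}{127}$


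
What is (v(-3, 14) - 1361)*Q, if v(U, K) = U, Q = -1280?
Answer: 1745920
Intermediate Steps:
(v(-3, 14) - 1361)*Q = (-3 - 1361)*(-1280) = -1364*(-1280) = 1745920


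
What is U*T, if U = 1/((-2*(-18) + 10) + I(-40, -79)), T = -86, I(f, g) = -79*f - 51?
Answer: -86/3155 ≈ -0.027258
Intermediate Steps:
I(f, g) = -51 - 79*f
U = 1/3155 (U = 1/((-2*(-18) + 10) + (-51 - 79*(-40))) = 1/((36 + 10) + (-51 + 3160)) = 1/(46 + 3109) = 1/3155 ≈ 0.00031696)
U*T = (1/3155)*(-86) = -86/3155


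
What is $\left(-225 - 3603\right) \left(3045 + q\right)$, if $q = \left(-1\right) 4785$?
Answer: $6660720$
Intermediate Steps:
$q = -4785$
$\left(-225 - 3603\right) \left(3045 + q\right) = \left(-225 - 3603\right) \left(3045 - 4785\right) = \left(-3828\right) \left(-1740\right) = 6660720$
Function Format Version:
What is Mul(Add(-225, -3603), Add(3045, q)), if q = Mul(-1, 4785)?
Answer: 6660720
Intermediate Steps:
q = -4785
Mul(Add(-225, -3603), Add(3045, q)) = Mul(Add(-225, -3603), Add(3045, -4785)) = Mul(-3828, -1740) = 6660720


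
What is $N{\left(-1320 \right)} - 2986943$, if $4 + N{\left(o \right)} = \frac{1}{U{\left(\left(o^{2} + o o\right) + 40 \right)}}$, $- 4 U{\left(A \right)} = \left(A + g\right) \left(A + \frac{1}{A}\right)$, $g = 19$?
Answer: $- \frac{126409121645654277906583633}{42320510422734075259} \approx -2.9869 \cdot 10^{6}$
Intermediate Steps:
$U{\left(A \right)} = - \frac{\left(19 + A\right) \left(A + \frac{1}{A}\right)}{4}$ ($U{\left(A \right)} = - \frac{\left(A + 19\right) \left(A + \frac{1}{A}\right)}{4} = - \frac{\left(19 + A\right) \left(A + \frac{1}{A}\right)}{4}$)
$N{\left(o \right)} = -4 + \frac{4 \left(40 + 2 o^{2}\right)}{-19 - \left(40 + 2 o^{2}\right) \left(761 + \left(40 + 2 o^{2}\right)^{2} + 38 o^{2}\right)}$ ($N{\left(o \right)} = -4 + \frac{1}{\frac{1}{4} \frac{1}{\left(o^{2} + o o\right) + 40} \left(-19 - \left(\left(o^{2} + o o\right) + 40\right) \left(1 + \left(\left(o^{2} + o o\right) + 40\right)^{2} + 19 \left(\left(o^{2} + o o\right) + 40\right)\right)\right)} = -4 + \frac{1}{\frac{1}{4} \frac{1}{\left(o^{2} + o^{2}\right) + 40} \left(-19 - \left(\left(o^{2} + o^{2}\right) + 40\right) \left(1 + \left(\left(o^{2} + o^{2}\right) + 40\right)^{2} + 19 \left(\left(o^{2} + o^{2}\right) + 40\right)\right)\right)} = -4 + \frac{1}{\frac{1}{4} \frac{1}{2 o^{2} + 40} \left(-19 - \left(2 o^{2} + 40\right) \left(1 + \left(2 o^{2} + 40\right)^{2} + 19 \left(2 o^{2} + 40\right)\right)\right)} = -4 + \frac{1}{\frac{1}{4} \frac{1}{40 + 2 o^{2}} \left(-19 - \left(40 + 2 o^{2}\right) \left(1 + \left(40 + 2 o^{2}\right)^{2} + 19 \left(40 + 2 o^{2}\right)\right)\right)} = -4 + \frac{1}{\frac{1}{4} \frac{1}{40 + 2 o^{2}} \left(-19 - \left(40 + 2 o^{2}\right) \left(1 + \left(40 + 2 o^{2}\right)^{2} + \left(760 + 38 o^{2}\right)\right)\right)} = -4 + \frac{1}{\frac{1}{4} \frac{1}{40 + 2 o^{2}} \left(-19 - \left(40 + 2 o^{2}\right) \left(761 + \left(40 + 2 o^{2}\right)^{2} + 38 o^{2}\right)\right)} = -4 + \frac{4 \left(40 + 2 o^{2}\right)}{-19 - \left(40 + 2 o^{2}\right) \left(761 + \left(40 + 2 o^{2}\right)^{2} + 38 o^{2}\right)}$)
$N{\left(-1320 \right)} - 2986943 = \frac{4 \left(-94499 - 12644 \left(-1320\right)^{2} - 556 \left(-1320\right)^{4} - 8 \left(-1320\right)^{6}\right)}{94459 + 8 \left(-1320\right)^{6} + 556 \left(-1320\right)^{4} + 12642 \left(-1320\right)^{2}} - 2986943 = \frac{4 \left(-94499 - 22030905600 - 1687992514560000 - 42318822408192000000\right)}{94459 + 8 \cdot 5289852801024000000 + 556 \cdot 3035957760000 + 12642 \cdot 1742400} - 2986943 = \frac{4 \left(-94499 - 22030905600 - 1687992514560000 - 42318822408192000000\right)}{94459 + 42318822408192000000 + 1687992514560000 + 22027420800} - 2986943 = 4 \cdot \frac{1}{42320510422734075259} \left(-42320510422737560099\right) - 2986943 = - \frac{169282041690950240396}{42320510422734075259} - 2986943 = - \frac{126409121645654277906583633}{42320510422734075259}$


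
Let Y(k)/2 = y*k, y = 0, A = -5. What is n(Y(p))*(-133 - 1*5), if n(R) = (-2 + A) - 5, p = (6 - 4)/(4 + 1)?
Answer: 1656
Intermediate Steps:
p = ⅖ (p = 2/5 = 2*(⅕) = ⅖ ≈ 0.40000)
Y(k) = 0 (Y(k) = 2*(0*k) = 2*0 = 0)
n(R) = -12 (n(R) = (-2 - 5) - 5 = -7 - 5 = -12)
n(Y(p))*(-133 - 1*5) = -12*(-133 - 1*5) = -12*(-133 - 5) = -12*(-138) = 1656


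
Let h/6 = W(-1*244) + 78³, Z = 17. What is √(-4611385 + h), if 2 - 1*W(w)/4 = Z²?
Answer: I*√1770961 ≈ 1330.8*I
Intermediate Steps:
W(w) = -1148 (W(w) = 8 - 4*17² = 8 - 4*289 = 8 - 1156 = -1148)
h = 2840424 (h = 6*(-1148 + 78³) = 6*(-1148 + 474552) = 6*473404 = 2840424)
√(-4611385 + h) = √(-4611385 + 2840424) = √(-1770961) = I*√1770961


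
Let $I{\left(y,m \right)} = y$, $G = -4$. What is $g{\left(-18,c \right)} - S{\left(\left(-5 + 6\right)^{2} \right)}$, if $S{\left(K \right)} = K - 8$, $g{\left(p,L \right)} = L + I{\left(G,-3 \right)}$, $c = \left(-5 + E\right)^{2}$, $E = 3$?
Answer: $7$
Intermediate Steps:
$c = 4$ ($c = \left(-5 + 3\right)^{2} = \left(-2\right)^{2} = 4$)
$g{\left(p,L \right)} = -4 + L$ ($g{\left(p,L \right)} = L - 4 = -4 + L$)
$S{\left(K \right)} = -8 + K$
$g{\left(-18,c \right)} - S{\left(\left(-5 + 6\right)^{2} \right)} = \left(-4 + 4\right) - \left(-8 + \left(-5 + 6\right)^{2}\right) = 0 - \left(-8 + 1^{2}\right) = 0 - \left(-8 + 1\right) = 0 - -7 = 0 + 7 = 7$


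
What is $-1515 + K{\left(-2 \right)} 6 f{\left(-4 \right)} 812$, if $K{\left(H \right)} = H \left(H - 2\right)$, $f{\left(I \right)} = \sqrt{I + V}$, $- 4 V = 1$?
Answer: $-1515 + 19488 i \sqrt{17} \approx -1515.0 + 80351.0 i$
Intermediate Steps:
$V = - \frac{1}{4}$ ($V = \left(- \frac{1}{4}\right) 1 = - \frac{1}{4} \approx -0.25$)
$f{\left(I \right)} = \sqrt{- \frac{1}{4} + I}$ ($f{\left(I \right)} = \sqrt{I - \frac{1}{4}} = \sqrt{- \frac{1}{4} + I}$)
$K{\left(H \right)} = H \left(-2 + H\right)$
$-1515 + K{\left(-2 \right)} 6 f{\left(-4 \right)} 812 = -1515 + - 2 \left(-2 - 2\right) 6 \frac{\sqrt{-1 + 4 \left(-4\right)}}{2} \cdot 812 = -1515 + \left(-2\right) \left(-4\right) 6 \frac{\sqrt{-1 - 16}}{2} \cdot 812 = -1515 + 8 \cdot 6 \frac{\sqrt{-17}}{2} \cdot 812 = -1515 + 48 \frac{i \sqrt{17}}{2} \cdot 812 = -1515 + 24 i \sqrt{17} \cdot 812 = -1515 + 19488 i \sqrt{17}$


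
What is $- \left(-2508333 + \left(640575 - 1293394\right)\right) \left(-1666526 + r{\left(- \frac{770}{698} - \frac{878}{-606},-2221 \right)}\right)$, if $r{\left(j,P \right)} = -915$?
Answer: $-5271034452032$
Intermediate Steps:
$- \left(-2508333 + \left(640575 - 1293394\right)\right) \left(-1666526 + r{\left(- \frac{770}{698} - \frac{878}{-606},-2221 \right)}\right) = - \left(-2508333 + \left(640575 - 1293394\right)\right) \left(-1666526 - 915\right) = - \left(-2508333 - 652819\right) \left(-1667441\right) = - \left(-3161152\right) \left(-1667441\right) = \left(-1\right) 5271034452032 = -5271034452032$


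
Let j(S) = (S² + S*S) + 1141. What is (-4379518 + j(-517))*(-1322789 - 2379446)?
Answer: 14230647190765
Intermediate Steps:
j(S) = 1141 + 2*S² (j(S) = (S² + S²) + 1141 = 2*S² + 1141 = 1141 + 2*S²)
(-4379518 + j(-517))*(-1322789 - 2379446) = (-4379518 + (1141 + 2*(-517)²))*(-1322789 - 2379446) = (-4379518 + (1141 + 2*267289))*(-3702235) = (-4379518 + (1141 + 534578))*(-3702235) = (-4379518 + 535719)*(-3702235) = -3843799*(-3702235) = 14230647190765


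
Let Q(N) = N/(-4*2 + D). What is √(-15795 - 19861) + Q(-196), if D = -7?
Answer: 196/15 + 2*I*√8914 ≈ 13.067 + 188.83*I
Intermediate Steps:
Q(N) = -N/15 (Q(N) = N/(-4*2 - 7) = N/(-8 - 7) = N/(-15) = N*(-1/15) = -N/15)
√(-15795 - 19861) + Q(-196) = √(-15795 - 19861) - 1/15*(-196) = √(-35656) + 196/15 = 2*I*√8914 + 196/15 = 196/15 + 2*I*√8914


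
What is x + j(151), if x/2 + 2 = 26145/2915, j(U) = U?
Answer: 96159/583 ≈ 164.94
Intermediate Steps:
x = 8126/583 (x = -4 + 2*(26145/2915) = -4 + 2*(26145*(1/2915)) = -4 + 2*(5229/583) = -4 + 10458/583 = 8126/583 ≈ 13.938)
x + j(151) = 8126/583 + 151 = 96159/583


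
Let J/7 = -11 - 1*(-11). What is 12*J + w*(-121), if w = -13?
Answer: 1573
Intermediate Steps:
J = 0 (J = 7*(-11 - 1*(-11)) = 7*(-11 + 11) = 7*0 = 0)
12*J + w*(-121) = 12*0 - 13*(-121) = 0 + 1573 = 1573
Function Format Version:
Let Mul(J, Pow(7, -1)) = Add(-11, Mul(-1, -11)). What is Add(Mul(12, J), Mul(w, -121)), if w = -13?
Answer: 1573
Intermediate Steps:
J = 0 (J = Mul(7, Add(-11, Mul(-1, -11))) = Mul(7, Add(-11, 11)) = Mul(7, 0) = 0)
Add(Mul(12, J), Mul(w, -121)) = Add(Mul(12, 0), Mul(-13, -121)) = Add(0, 1573) = 1573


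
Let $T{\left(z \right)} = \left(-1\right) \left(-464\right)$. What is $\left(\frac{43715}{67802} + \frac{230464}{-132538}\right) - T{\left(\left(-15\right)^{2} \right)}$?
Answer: $- \frac{298535319023}{641881534} \approx -465.09$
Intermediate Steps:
$T{\left(z \right)} = 464$
$\left(\frac{43715}{67802} + \frac{230464}{-132538}\right) - T{\left(\left(-15\right)^{2} \right)} = \left(\frac{43715}{67802} + \frac{230464}{-132538}\right) - 464 = \left(43715 \cdot \frac{1}{67802} + 230464 \left(- \frac{1}{132538}\right)\right) - 464 = \left(\frac{6245}{9686} - \frac{115232}{66269}\right) - 464 = - \frac{702287247}{641881534} - 464 = - \frac{298535319023}{641881534}$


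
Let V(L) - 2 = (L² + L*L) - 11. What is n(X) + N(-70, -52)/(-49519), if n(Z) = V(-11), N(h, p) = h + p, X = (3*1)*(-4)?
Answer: 11538049/49519 ≈ 233.00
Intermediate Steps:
V(L) = -9 + 2*L² (V(L) = 2 + ((L² + L*L) - 11) = 2 + ((L² + L²) - 11) = 2 + (2*L² - 11) = 2 + (-11 + 2*L²) = -9 + 2*L²)
X = -12 (X = 3*(-4) = -12)
n(Z) = 233 (n(Z) = -9 + 2*(-11)² = -9 + 2*121 = -9 + 242 = 233)
n(X) + N(-70, -52)/(-49519) = 233 + (-70 - 52)/(-49519) = 233 - 122*(-1/49519) = 233 + 122/49519 = 11538049/49519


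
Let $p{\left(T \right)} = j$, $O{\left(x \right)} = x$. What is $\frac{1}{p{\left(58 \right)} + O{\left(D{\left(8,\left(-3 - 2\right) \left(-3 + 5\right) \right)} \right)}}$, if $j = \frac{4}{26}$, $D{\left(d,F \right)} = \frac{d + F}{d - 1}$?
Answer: $- \frac{91}{12} \approx -7.5833$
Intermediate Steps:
$D{\left(d,F \right)} = \frac{F + d}{-1 + d}$
$j = \frac{2}{13}$ ($j = 4 \cdot \frac{1}{26} = \frac{2}{13} \approx 0.15385$)
$p{\left(T \right)} = \frac{2}{13}$
$\frac{1}{p{\left(58 \right)} + O{\left(D{\left(8,\left(-3 - 2\right) \left(-3 + 5\right) \right)} \right)}} = \frac{1}{\frac{2}{13} + \frac{\left(-3 - 2\right) \left(-3 + 5\right) + 8}{-1 + 8}} = \frac{1}{\frac{2}{13} + \frac{\left(-5\right) 2 + 8}{7}} = \frac{1}{\frac{2}{13} + \frac{-10 + 8}{7}} = \frac{1}{\frac{2}{13} + \frac{1}{7} \left(-2\right)} = \frac{1}{\frac{2}{13} - \frac{2}{7}} = \frac{1}{- \frac{12}{91}} = - \frac{91}{12}$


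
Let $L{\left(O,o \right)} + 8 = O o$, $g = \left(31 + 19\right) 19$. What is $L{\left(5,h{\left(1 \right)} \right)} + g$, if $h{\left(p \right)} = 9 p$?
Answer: $987$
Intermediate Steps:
$g = 950$ ($g = 50 \cdot 19 = 950$)
$L{\left(O,o \right)} = -8 + O o$
$L{\left(5,h{\left(1 \right)} \right)} + g = \left(-8 + 5 \cdot 9 \cdot 1\right) + 950 = \left(-8 + 5 \cdot 9\right) + 950 = \left(-8 + 45\right) + 950 = 37 + 950 = 987$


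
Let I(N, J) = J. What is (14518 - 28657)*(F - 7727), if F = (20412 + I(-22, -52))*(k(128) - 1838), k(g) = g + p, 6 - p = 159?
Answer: 536411136573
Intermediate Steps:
p = -153 (p = 6 - 1*159 = 6 - 159 = -153)
k(g) = -153 + g (k(g) = g - 153 = -153 + g)
F = -37930680 (F = (20412 - 52)*((-153 + 128) - 1838) = 20360*(-25 - 1838) = 20360*(-1863) = -37930680)
(14518 - 28657)*(F - 7727) = (14518 - 28657)*(-37930680 - 7727) = -14139*(-37938407) = 536411136573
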